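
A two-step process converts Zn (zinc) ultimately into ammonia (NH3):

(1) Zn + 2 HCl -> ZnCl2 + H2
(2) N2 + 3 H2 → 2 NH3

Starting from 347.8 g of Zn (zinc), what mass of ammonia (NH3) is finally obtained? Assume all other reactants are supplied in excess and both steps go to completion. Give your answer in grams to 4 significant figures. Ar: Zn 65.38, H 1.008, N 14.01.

60.41 g

M(Zn) = 65.38 g/mol.
M(NH3) = 14.01 + 3(1.008) = 17.034 g/mol.
n(Zn) = 347.80 / 65.38 = 5.3197 mol.
Step 1 gives a 1:1 ratio of Zn to H2, so n(H2) = 5.3197 mol.
In step 2 the H2:NH3 ratio is 3:2, so n(NH3) = 3.5464 mol.
Mass of NH3 = 3.5464 × 17.034 = 60.410 g.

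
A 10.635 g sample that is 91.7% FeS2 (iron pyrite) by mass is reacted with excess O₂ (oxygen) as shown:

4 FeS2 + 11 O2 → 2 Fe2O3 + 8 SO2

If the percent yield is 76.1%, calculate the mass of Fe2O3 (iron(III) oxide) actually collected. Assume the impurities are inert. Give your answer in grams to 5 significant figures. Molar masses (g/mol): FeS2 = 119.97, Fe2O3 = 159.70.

Pure FeS2 available = 10.635 g × 0.917 = 9.75230 g.
n(FeS2) = 9.75230 g / 119.97 g/mol = 0.0812894 mol.
From the equation the FeS2:Fe2O3 mole ratio is 4:2, so n(Fe2O3) = 0.0812894 × 2/4 = 0.0406447 mol.
Mass of Fe2O3 = 0.0406447 mol × 159.70 g/mol = 6.49096 g.
Actual mass collected = 6.49096 g × 0.761 = 4.93962 g.

4.9396 g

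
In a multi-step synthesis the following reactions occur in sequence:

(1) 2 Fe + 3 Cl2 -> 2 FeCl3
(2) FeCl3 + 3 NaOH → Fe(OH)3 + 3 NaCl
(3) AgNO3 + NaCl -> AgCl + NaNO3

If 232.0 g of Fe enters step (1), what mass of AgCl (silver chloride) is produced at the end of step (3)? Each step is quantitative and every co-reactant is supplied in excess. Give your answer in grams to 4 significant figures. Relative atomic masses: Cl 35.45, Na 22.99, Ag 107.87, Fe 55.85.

M(Fe) = 55.85 g/mol.
M(AgCl) = 107.87 + 35.45 = 143.32 g/mol.
n(Fe) = 232.0 / 55.85 = 4.1540 mol.
Reaction (1): Fe→FeCl3 ratio 2:2 ⇒ n(FeCl3) = 4.1540 mol.
Reaction (2): FeCl3→NaCl ratio 1:3 ⇒ n(NaCl) = 12.462 mol.
Reaction (3): NaCl→AgCl ratio 1:1 ⇒ n(AgCl) = 12.462 mol.
Mass of AgCl = 12.462 × 143.32 = 1786.0 g.

1786 g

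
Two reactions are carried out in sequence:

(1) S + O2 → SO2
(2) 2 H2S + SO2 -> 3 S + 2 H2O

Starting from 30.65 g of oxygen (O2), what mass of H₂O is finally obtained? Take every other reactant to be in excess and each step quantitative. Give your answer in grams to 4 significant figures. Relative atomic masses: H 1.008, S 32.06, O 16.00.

M(O2) = 2(16.00) = 32.00 g/mol.
M(H2O) = 2(1.008) + 16.00 = 18.016 g/mol.
n(O2) = 30.650 / 32.00 = 0.95781 mol.
Step 1 gives a 1:1 ratio of O2 to SO2, so n(SO2) = 0.95781 mol.
In step 2 the SO2:H2O ratio is 1:2, so n(H2O) = 1.9156 mol.
Mass of H2O = 1.9156 × 18.016 = 34.512 g.

34.51 g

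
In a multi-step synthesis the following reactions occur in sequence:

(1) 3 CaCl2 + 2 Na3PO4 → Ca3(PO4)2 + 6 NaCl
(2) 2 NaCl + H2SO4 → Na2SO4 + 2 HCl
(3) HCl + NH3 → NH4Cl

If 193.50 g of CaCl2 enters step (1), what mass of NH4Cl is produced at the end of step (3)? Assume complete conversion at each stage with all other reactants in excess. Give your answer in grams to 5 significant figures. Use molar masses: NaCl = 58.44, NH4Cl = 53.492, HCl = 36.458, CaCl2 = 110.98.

186.53 g

n(CaCl2) = 193.50 / 110.98 = 1.74356 mol.
Reaction (1): CaCl2→NaCl ratio 3:6 ⇒ n(NaCl) = 3.48711 mol.
Reaction (2): NaCl→HCl ratio 2:2 ⇒ n(HCl) = 3.48711 mol.
Reaction (3): HCl→NH4Cl ratio 1:1 ⇒ n(NH4Cl) = 3.48711 mol.
Mass of NH4Cl = 3.48711 × 53.492 = 186.533 g.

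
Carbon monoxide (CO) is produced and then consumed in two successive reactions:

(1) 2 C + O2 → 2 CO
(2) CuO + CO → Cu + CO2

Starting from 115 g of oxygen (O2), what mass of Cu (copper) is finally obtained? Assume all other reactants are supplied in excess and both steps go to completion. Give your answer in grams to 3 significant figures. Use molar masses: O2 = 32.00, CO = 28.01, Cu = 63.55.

n(O2) = 115.0 / 32.00 = 3.594 mol.
Step 1 gives a 1:2 ratio of O2 to CO, so n(CO) = 7.188 mol.
In step 2 the CO:Cu ratio is 1:1, so n(Cu) = 7.188 mol.
Mass of Cu = 7.188 × 63.55 = 456.8 g.

457 g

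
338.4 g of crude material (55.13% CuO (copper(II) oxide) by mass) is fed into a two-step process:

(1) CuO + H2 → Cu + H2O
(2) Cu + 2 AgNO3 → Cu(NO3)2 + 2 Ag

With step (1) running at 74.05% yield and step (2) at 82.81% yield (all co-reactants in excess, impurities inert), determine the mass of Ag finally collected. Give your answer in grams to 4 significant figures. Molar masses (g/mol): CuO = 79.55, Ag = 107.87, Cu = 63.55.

Pure CuO = 338.4 × 0.5513 = 186.56 g.
n(CuO) = 186.56 / 79.55 = 2.3452 mol.
Step 1 (CuO:Cu = 1:1): theoretical n(Cu) = 2.3452 mol; at 74.05% yield, n(Cu) = 1.7366 mol.
Step 2 (Cu:Ag = 1:2): theoretical n(Ag) = 3.4732 mol, so theoretical mass = 3.4732 × 107.87 = 374.66 g.
At 82.81% yield, actual mass of Ag = 374.66 × 0.8281 = 310.25 g.

310.3 g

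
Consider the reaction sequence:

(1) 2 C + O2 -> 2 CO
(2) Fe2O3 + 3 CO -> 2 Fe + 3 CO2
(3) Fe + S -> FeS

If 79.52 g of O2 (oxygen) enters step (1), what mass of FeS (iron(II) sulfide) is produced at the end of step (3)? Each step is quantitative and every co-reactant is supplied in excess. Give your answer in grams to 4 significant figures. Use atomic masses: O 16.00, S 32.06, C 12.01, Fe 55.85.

291.3 g

M(O2) = 2(16.00) = 32.00 g/mol.
M(FeS) = 55.85 + 32.06 = 87.91 g/mol.
n(O2) = 79.52 / 32.00 = 2.4850 mol.
Reaction (1): O2→CO ratio 1:2 ⇒ n(CO) = 4.9700 mol.
Reaction (2): CO→Fe ratio 3:2 ⇒ n(Fe) = 3.3133 mol.
Reaction (3): Fe→FeS ratio 1:1 ⇒ n(FeS) = 3.3133 mol.
Mass of FeS = 3.3133 × 87.91 = 291.28 g.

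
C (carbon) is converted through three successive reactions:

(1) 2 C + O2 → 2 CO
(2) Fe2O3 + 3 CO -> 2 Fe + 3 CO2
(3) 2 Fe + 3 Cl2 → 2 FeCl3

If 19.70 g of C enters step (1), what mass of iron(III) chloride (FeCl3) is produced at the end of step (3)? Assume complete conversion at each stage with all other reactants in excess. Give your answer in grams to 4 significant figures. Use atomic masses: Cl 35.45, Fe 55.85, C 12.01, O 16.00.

M(C) = 12.01 g/mol.
M(FeCl3) = 55.85 + 3(35.45) = 162.20 g/mol.
n(C) = 19.70 / 12.01 = 1.6403 mol.
Reaction (1): C→CO ratio 2:2 ⇒ n(CO) = 1.6403 mol.
Reaction (2): CO→Fe ratio 3:2 ⇒ n(Fe) = 1.0935 mol.
Reaction (3): Fe→FeCl3 ratio 2:2 ⇒ n(FeCl3) = 1.0935 mol.
Mass of FeCl3 = 1.0935 × 162.20 = 177.37 g.

177.4 g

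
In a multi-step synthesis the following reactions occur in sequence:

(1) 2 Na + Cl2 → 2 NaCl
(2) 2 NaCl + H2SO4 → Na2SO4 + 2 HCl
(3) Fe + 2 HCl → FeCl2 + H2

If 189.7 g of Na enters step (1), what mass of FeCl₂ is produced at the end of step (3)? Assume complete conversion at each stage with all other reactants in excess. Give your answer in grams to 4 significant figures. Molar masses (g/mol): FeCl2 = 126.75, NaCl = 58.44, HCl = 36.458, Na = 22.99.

n(Na) = 189.7 / 22.99 = 8.2514 mol.
Reaction (1): Na→NaCl ratio 2:2 ⇒ n(NaCl) = 8.2514 mol.
Reaction (2): NaCl→HCl ratio 2:2 ⇒ n(HCl) = 8.2514 mol.
Reaction (3): HCl→FeCl2 ratio 2:1 ⇒ n(FeCl2) = 4.1257 mol.
Mass of FeCl2 = 4.1257 × 126.75 = 522.93 g.

522.9 g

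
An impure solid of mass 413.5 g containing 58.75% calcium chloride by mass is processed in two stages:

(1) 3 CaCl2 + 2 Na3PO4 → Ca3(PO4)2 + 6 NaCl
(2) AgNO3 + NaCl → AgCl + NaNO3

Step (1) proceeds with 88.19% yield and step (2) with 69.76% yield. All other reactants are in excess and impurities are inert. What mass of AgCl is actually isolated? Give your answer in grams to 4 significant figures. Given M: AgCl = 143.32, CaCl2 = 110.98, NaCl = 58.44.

Pure CaCl2 = 413.5 × 0.5875 = 242.93 g.
n(CaCl2) = 242.93 / 110.98 = 2.1890 mol.
Step 1 (CaCl2:NaCl = 3:6): theoretical n(NaCl) = 4.3779 mol; at 88.19% yield, n(NaCl) = 3.8609 mol.
Step 2 (NaCl:AgCl = 1:1): theoretical n(AgCl) = 3.8609 mol, so theoretical mass = 3.8609 × 143.32 = 553.34 g.
At 69.76% yield, actual mass of AgCl = 553.34 × 0.6976 = 386.01 g.

386.0 g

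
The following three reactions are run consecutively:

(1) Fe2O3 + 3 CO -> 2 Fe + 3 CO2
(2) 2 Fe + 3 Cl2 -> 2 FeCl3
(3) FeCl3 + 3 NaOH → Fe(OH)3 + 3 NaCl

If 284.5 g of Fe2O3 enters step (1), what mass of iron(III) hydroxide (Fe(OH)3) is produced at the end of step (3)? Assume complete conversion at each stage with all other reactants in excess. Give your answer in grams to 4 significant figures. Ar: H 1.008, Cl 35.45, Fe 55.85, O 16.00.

M(Fe2O3) = 2(55.85) + 3(16.00) = 159.70 g/mol.
M(Fe(OH)3) = 55.85 + 3(16.00) + 3(1.008) = 106.874 g/mol.
n(Fe2O3) = 284.5 / 159.70 = 1.7815 mol.
Reaction (1): Fe2O3→Fe ratio 1:2 ⇒ n(Fe) = 3.5629 mol.
Reaction (2): Fe→FeCl3 ratio 2:2 ⇒ n(FeCl3) = 3.5629 mol.
Reaction (3): FeCl3→Fe(OH)3 ratio 1:1 ⇒ n(Fe(OH)3) = 3.5629 mol.
Mass of Fe(OH)3 = 3.5629 × 106.874 = 380.78 g.

380.8 g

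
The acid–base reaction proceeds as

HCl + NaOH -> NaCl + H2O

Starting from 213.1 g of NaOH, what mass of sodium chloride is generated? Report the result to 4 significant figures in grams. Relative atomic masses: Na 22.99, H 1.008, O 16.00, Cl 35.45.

311.4 g

M(NaOH) = 22.99 + 16.00 + 1.008 = 39.998 g/mol.
M(NaCl) = 22.99 + 35.45 = 58.44 g/mol.
n(NaOH) = 213.10 g / 39.998 g/mol = 5.3278 mol.
From the equation the NaOH:NaCl mole ratio is 1:1, so n(NaCl) = 5.3278 × 1/1 = 5.3278 mol.
Mass of NaCl = 5.3278 mol × 58.44 g/mol = 311.35 g.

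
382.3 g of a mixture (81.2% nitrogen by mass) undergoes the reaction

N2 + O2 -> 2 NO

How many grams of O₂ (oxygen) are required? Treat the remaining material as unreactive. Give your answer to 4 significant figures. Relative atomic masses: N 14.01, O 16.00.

354.5 g

Mass of pure N2 = 382.3 g × 0.812 = 310.43 g.
M(N2) = 2(14.01) = 28.02 g/mol.
M(O2) = 2(16.00) = 32.00 g/mol.
n(N2) = 310.43 g / 28.02 g/mol = 11.079 mol.
From the equation the N2:O2 mole ratio is 1:1, so n(O2) = 11.079 × 1/1 = 11.079 mol.
Mass of O2 = 11.079 mol × 32.00 g/mol = 354.52 g.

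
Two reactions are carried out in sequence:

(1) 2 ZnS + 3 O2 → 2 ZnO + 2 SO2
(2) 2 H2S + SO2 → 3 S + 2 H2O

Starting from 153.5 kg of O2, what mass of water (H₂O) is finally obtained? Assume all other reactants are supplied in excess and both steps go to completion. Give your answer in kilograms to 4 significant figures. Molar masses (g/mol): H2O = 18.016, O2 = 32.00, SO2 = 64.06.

115.2 kg

153.5 kg = 153500 g.
n(O2) = 153500 / 32.00 = 4796.9 mol.
Step 1 gives a 3:2 ratio of O2 to SO2, so n(SO2) = 3197.9 mol.
In step 2 the SO2:H2O ratio is 1:2, so n(H2O) = 6395.8 mol.
Mass of H2O = 6395.8 × 18.016 = 115230 g = 115.2 kg.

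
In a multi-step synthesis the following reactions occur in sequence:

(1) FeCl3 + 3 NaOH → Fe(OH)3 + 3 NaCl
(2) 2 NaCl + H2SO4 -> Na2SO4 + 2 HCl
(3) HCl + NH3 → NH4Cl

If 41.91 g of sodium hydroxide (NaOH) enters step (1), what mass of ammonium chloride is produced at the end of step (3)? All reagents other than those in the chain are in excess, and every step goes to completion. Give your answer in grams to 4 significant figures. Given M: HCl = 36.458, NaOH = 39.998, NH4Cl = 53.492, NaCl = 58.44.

n(NaOH) = 41.91 / 39.998 = 1.0478 mol.
Reaction (1): NaOH→NaCl ratio 3:3 ⇒ n(NaCl) = 1.0478 mol.
Reaction (2): NaCl→HCl ratio 2:2 ⇒ n(HCl) = 1.0478 mol.
Reaction (3): HCl→NH4Cl ratio 1:1 ⇒ n(NH4Cl) = 1.0478 mol.
Mass of NH4Cl = 1.0478 × 53.492 = 56.049 g.

56.05 g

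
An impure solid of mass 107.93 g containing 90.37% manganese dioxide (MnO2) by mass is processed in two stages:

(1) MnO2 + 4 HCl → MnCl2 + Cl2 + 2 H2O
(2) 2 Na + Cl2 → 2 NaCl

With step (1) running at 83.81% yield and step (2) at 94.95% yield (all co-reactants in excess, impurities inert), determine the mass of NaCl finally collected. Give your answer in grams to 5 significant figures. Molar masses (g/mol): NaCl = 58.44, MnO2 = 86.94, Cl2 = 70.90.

104.35 g

Pure MnO2 = 107.93 × 0.9037 = 97.5363 g.
n(MnO2) = 97.5363 / 86.94 = 1.12188 mol.
Step 1 (MnO2:Cl2 = 1:1): theoretical n(Cl2) = 1.12188 mol; at 83.81% yield, n(Cl2) = 0.940249 mol.
Step 2 (Cl2:NaCl = 1:2): theoretical n(NaCl) = 1.88050 mol, so theoretical mass = 1.88050 × 58.44 = 109.896 g.
At 94.95% yield, actual mass of NaCl = 109.896 × 0.9495 = 104.346 g.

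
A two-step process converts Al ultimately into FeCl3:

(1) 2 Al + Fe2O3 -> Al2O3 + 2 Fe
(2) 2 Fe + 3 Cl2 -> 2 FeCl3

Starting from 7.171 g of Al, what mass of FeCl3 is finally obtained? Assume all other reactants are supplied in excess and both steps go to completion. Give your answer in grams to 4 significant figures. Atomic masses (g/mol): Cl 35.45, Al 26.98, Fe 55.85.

43.11 g

M(Al) = 26.98 g/mol.
M(FeCl3) = 55.85 + 3(35.45) = 162.20 g/mol.
n(Al) = 7.1710 / 26.98 = 0.26579 mol.
Step 1 gives a 2:2 ratio of Al to Fe, so n(Fe) = 0.26579 mol.
In step 2 the Fe:FeCl3 ratio is 2:2, so n(FeCl3) = 0.26579 mol.
Mass of FeCl3 = 0.26579 × 162.20 = 43.111 g.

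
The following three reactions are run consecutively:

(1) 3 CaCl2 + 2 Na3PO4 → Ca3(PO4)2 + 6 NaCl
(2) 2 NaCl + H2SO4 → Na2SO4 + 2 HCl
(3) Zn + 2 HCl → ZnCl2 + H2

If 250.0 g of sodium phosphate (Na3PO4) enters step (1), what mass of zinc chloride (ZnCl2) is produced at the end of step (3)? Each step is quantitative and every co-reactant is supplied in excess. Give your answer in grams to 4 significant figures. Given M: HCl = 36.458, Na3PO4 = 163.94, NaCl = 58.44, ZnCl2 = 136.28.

n(Na3PO4) = 250.0 / 163.94 = 1.5249 mol.
Reaction (1): Na3PO4→NaCl ratio 2:6 ⇒ n(NaCl) = 4.5748 mol.
Reaction (2): NaCl→HCl ratio 2:2 ⇒ n(HCl) = 4.5748 mol.
Reaction (3): HCl→ZnCl2 ratio 2:1 ⇒ n(ZnCl2) = 2.2874 mol.
Mass of ZnCl2 = 2.2874 × 136.28 = 311.73 g.

311.7 g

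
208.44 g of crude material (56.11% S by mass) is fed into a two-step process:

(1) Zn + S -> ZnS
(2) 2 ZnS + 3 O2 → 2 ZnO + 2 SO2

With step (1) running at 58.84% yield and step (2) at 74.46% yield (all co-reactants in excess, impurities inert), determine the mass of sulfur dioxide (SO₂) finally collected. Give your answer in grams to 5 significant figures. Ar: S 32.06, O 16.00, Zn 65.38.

102.39 g

Pure S = 208.44 × 0.5611 = 116.956 g.
M(S) = 32.06 g/mol.
M(SO2) = 32.06 + 2(16.00) = 64.06 g/mol.
n(S) = 116.956 / 32.06 = 3.64803 mol.
Step 1 (S:ZnS = 1:1): theoretical n(ZnS) = 3.64803 mol; at 58.84% yield, n(ZnS) = 2.14650 mol.
Step 2 (ZnS:SO2 = 2:2): theoretical n(SO2) = 2.14650 mol, so theoretical mass = 2.14650 × 64.06 = 137.505 g.
At 74.46% yield, actual mass of SO2 = 137.505 × 0.7446 = 102.386 g.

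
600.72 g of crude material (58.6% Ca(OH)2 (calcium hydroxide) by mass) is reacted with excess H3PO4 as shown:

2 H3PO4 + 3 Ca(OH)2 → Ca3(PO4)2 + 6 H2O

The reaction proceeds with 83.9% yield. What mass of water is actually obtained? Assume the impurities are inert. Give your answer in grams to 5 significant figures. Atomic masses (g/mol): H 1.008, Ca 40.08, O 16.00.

Pure Ca(OH)2 available = 600.72 g × 0.586 = 352.022 g.
M(Ca(OH)2) = 40.08 + 2(16.00) + 2(1.008) = 74.096 g/mol.
M(H2O) = 2(1.008) + 16.00 = 18.016 g/mol.
n(Ca(OH)2) = 352.022 g / 74.096 g/mol = 4.75089 mol.
From the equation the Ca(OH)2:H2O mole ratio is 3:6, so n(H2O) = 4.75089 × 6/3 = 9.50178 mol.
Mass of H2O = 9.50178 mol × 18.016 g/mol = 171.184 g.
Actual mass collected = 171.184 g × 0.839 = 143.623 g.

143.62 g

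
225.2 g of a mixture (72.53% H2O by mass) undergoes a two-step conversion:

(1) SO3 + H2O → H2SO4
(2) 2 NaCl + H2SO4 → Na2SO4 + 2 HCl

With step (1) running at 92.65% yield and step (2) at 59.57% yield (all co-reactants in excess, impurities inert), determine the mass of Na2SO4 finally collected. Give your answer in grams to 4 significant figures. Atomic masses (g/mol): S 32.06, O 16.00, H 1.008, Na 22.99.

Pure H2O = 225.2 × 0.7253 = 163.34 g.
M(H2O) = 2(1.008) + 16.00 = 18.016 g/mol.
M(Na2SO4) = 2(22.99) + 32.06 + 4(16.00) = 142.04 g/mol.
n(H2O) = 163.34 / 18.016 = 9.0663 mol.
Step 1 (H2O:H2SO4 = 1:1): theoretical n(H2SO4) = 9.0663 mol; at 92.65% yield, n(H2SO4) = 8.3999 mol.
Step 2 (H2SO4:Na2SO4 = 1:1): theoretical n(Na2SO4) = 8.3999 mol, so theoretical mass = 8.3999 × 142.04 = 1193.1 g.
At 59.57% yield, actual mass of Na2SO4 = 1193.1 × 0.5957 = 710.74 g.

710.7 g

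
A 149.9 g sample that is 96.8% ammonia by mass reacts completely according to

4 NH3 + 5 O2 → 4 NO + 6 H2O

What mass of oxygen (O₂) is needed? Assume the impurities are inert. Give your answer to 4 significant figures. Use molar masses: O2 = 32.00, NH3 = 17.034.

340.7 g

Mass of pure NH3 = 149.9 g × 0.968 = 145.10 g.
n(NH3) = 145.10 g / 17.034 g/mol = 8.5184 mol.
From the equation the NH3:O2 mole ratio is 4:5, so n(O2) = 8.5184 × 5/4 = 10.648 mol.
Mass of O2 = 10.648 mol × 32.00 g/mol = 340.74 g.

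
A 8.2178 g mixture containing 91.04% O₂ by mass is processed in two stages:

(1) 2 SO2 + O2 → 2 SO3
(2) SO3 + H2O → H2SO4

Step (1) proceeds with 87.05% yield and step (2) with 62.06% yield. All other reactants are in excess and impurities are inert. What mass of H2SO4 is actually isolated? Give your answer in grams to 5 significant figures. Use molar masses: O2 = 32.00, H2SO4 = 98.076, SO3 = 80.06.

24.775 g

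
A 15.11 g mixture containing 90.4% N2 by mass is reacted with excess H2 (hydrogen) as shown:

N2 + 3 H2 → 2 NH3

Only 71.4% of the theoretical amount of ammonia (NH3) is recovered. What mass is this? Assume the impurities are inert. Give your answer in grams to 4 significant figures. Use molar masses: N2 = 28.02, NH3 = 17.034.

11.86 g

Pure N2 available = 15.11 g × 0.904 = 13.659 g.
n(N2) = 13.659 g / 28.02 g/mol = 0.48749 mol.
From the equation the N2:NH3 mole ratio is 1:2, so n(NH3) = 0.48749 × 2/1 = 0.97498 mol.
Mass of NH3 = 0.97498 mol × 17.034 g/mol = 16.608 g.
Actual mass collected = 16.608 g × 0.714 = 11.858 g.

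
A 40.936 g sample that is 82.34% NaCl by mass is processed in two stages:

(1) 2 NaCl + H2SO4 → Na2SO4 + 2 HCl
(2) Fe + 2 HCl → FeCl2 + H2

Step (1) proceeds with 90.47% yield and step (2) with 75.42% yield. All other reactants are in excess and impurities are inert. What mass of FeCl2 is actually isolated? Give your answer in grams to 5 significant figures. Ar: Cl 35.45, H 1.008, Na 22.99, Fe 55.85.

24.941 g

Pure NaCl = 40.936 × 0.8234 = 33.7067 g.
M(NaCl) = 22.99 + 35.45 = 58.44 g/mol.
M(FeCl2) = 55.85 + 2(35.45) = 126.75 g/mol.
n(NaCl) = 33.7067 / 58.44 = 0.576775 mol.
Step 1 (NaCl:HCl = 2:2): theoretical n(HCl) = 0.576775 mol; at 90.47% yield, n(HCl) = 0.521808 mol.
Step 2 (HCl:FeCl2 = 2:1): theoretical n(FeCl2) = 0.260904 mol, so theoretical mass = 0.260904 × 126.75 = 33.0696 g.
At 75.42% yield, actual mass of FeCl2 = 33.0696 × 0.7542 = 24.9411 g.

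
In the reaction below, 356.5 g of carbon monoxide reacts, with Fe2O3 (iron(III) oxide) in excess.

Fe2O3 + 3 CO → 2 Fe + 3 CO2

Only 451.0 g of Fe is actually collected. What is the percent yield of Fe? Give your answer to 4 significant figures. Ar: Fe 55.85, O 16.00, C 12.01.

95.17 %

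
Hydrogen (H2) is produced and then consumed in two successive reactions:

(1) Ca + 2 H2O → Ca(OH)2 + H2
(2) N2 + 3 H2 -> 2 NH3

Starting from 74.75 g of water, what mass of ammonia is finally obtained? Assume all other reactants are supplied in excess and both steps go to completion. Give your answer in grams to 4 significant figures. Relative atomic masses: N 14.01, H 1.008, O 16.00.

23.56 g

M(H2O) = 2(1.008) + 16.00 = 18.016 g/mol.
M(NH3) = 14.01 + 3(1.008) = 17.034 g/mol.
n(H2O) = 74.750 / 18.016 = 4.1491 mol.
Step 1 gives a 2:1 ratio of H2O to H2, so n(H2) = 2.0745 mol.
In step 2 the H2:NH3 ratio is 3:2, so n(NH3) = 1.3830 mol.
Mass of NH3 = 1.3830 × 17.034 = 23.559 g.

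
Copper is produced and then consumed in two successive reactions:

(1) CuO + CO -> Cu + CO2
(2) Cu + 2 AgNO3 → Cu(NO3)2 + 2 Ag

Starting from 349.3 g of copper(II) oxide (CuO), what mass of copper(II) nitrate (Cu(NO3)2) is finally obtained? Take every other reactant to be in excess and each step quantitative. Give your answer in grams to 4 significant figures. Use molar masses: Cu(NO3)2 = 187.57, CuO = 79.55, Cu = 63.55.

n(CuO) = 349.30 / 79.55 = 4.3909 mol.
Step 1 gives a 1:1 ratio of CuO to Cu, so n(Cu) = 4.3909 mol.
In step 2 the Cu:Cu(NO3)2 ratio is 1:1, so n(Cu(NO3)2) = 4.3909 mol.
Mass of Cu(NO3)2 = 4.3909 × 187.57 = 823.61 g.

823.6 g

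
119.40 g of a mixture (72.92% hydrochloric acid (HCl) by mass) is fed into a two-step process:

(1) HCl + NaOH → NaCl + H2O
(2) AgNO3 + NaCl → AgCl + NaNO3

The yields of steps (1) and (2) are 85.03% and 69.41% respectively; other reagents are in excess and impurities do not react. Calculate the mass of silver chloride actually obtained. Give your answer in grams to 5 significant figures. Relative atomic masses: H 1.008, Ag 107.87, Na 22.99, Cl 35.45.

202.00 g

Pure HCl = 119.40 × 0.7292 = 87.0665 g.
M(HCl) = 1.008 + 35.45 = 36.458 g/mol.
M(AgCl) = 107.87 + 35.45 = 143.32 g/mol.
n(HCl) = 87.0665 / 36.458 = 2.38813 mol.
Step 1 (HCl:NaCl = 1:1): theoretical n(NaCl) = 2.38813 mol; at 85.03% yield, n(NaCl) = 2.03063 mol.
Step 2 (NaCl:AgCl = 1:1): theoretical n(AgCl) = 2.03063 mol, so theoretical mass = 2.03063 × 143.32 = 291.030 g.
At 69.41% yield, actual mass of AgCl = 291.030 × 0.6941 = 202.004 g.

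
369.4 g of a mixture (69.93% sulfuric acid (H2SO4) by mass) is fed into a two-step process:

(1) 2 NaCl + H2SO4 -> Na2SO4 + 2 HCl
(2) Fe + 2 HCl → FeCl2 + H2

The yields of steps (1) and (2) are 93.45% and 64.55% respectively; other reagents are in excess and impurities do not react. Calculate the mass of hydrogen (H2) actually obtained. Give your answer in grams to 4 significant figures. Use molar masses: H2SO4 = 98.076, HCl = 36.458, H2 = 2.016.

3.203 g

Pure H2SO4 = 369.4 × 0.6993 = 258.32 g.
n(H2SO4) = 258.32 / 98.076 = 2.6339 mol.
Step 1 (H2SO4:HCl = 1:2): theoretical n(HCl) = 5.2678 mol; at 93.45% yield, n(HCl) = 4.9227 mol.
Step 2 (HCl:H2 = 2:1): theoretical n(H2) = 2.4614 mol, so theoretical mass = 2.4614 × 2.016 = 4.9621 g.
At 64.55% yield, actual mass of H2 = 4.9621 × 0.6455 = 3.2031 g.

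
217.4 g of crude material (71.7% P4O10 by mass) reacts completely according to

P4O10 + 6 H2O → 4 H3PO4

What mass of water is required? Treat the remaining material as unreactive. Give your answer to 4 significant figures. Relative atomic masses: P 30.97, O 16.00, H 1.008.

59.35 g

Mass of pure P4O10 = 217.4 g × 0.717 = 155.88 g.
M(P4O10) = 4(30.97) + 10(16.00) = 283.88 g/mol.
M(H2O) = 2(1.008) + 16.00 = 18.016 g/mol.
n(P4O10) = 155.88 g / 283.88 g/mol = 0.54909 mol.
From the equation the P4O10:H2O mole ratio is 1:6, so n(H2O) = 0.54909 × 6/1 = 3.2945 mol.
Mass of H2O = 3.2945 mol × 18.016 g/mol = 59.354 g.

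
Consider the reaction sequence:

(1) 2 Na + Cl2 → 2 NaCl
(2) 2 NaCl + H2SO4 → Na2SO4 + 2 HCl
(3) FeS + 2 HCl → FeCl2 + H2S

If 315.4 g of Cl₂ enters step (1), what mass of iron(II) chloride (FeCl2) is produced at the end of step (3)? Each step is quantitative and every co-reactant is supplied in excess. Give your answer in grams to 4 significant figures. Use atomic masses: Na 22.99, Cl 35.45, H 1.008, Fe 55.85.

M(Cl2) = 2(35.45) = 70.90 g/mol.
M(FeCl2) = 55.85 + 2(35.45) = 126.75 g/mol.
n(Cl2) = 315.4 / 70.90 = 4.4485 mol.
Reaction (1): Cl2→NaCl ratio 1:2 ⇒ n(NaCl) = 8.8970 mol.
Reaction (2): NaCl→HCl ratio 2:2 ⇒ n(HCl) = 8.8970 mol.
Reaction (3): HCl→FeCl2 ratio 2:1 ⇒ n(FeCl2) = 4.4485 mol.
Mass of FeCl2 = 4.4485 × 126.75 = 563.85 g.

563.8 g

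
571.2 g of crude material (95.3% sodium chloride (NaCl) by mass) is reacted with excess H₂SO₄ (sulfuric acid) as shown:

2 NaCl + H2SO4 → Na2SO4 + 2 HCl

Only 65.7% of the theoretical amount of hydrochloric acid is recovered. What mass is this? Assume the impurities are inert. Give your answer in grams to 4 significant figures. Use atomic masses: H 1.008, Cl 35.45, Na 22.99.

Pure NaCl available = 571.2 g × 0.953 = 544.35 g.
M(NaCl) = 22.99 + 35.45 = 58.44 g/mol.
M(HCl) = 1.008 + 35.45 = 36.458 g/mol.
n(NaCl) = 544.35 g / 58.44 g/mol = 9.3147 mol.
From the equation the NaCl:HCl mole ratio is 2:2, so n(HCl) = 9.3147 × 2/2 = 9.3147 mol.
Mass of HCl = 9.3147 mol × 36.458 g/mol = 339.60 g.
Actual mass collected = 339.60 g × 0.657 = 223.12 g.

223.1 g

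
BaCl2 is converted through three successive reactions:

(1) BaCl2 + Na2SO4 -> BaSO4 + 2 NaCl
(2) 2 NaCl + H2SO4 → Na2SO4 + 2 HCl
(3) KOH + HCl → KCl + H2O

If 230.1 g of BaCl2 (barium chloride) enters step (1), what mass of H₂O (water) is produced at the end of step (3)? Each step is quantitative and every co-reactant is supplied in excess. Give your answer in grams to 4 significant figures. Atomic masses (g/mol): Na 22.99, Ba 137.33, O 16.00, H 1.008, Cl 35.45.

39.82 g

M(BaCl2) = 137.33 + 2(35.45) = 208.23 g/mol.
M(H2O) = 2(1.008) + 16.00 = 18.016 g/mol.
n(BaCl2) = 230.1 / 208.23 = 1.1050 mol.
Reaction (1): BaCl2→NaCl ratio 1:2 ⇒ n(NaCl) = 2.2101 mol.
Reaction (2): NaCl→HCl ratio 2:2 ⇒ n(HCl) = 2.2101 mol.
Reaction (3): HCl→H2O ratio 1:1 ⇒ n(H2O) = 2.2101 mol.
Mass of H2O = 2.2101 × 18.016 = 39.816 g.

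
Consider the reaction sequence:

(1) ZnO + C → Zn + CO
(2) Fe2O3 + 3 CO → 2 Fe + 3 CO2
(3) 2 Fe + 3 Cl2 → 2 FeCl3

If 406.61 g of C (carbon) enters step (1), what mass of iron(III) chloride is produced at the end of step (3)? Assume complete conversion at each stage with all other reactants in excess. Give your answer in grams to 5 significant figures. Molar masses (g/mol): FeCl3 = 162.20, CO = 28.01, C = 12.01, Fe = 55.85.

3661.0 g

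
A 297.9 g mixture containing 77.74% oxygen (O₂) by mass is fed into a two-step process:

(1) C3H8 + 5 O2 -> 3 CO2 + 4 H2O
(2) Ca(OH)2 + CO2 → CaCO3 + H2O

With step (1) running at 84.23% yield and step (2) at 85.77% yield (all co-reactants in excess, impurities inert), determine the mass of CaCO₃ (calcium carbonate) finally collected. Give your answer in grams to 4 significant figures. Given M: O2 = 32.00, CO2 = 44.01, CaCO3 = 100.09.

314.0 g

Pure O2 = 297.9 × 0.7774 = 231.59 g.
n(O2) = 231.59 / 32.00 = 7.2371 mol.
Step 1 (O2:CO2 = 5:3): theoretical n(CO2) = 4.3423 mol; at 84.23% yield, n(CO2) = 3.6575 mol.
Step 2 (CO2:CaCO3 = 1:1): theoretical n(CaCO3) = 3.6575 mol, so theoretical mass = 3.6575 × 100.09 = 366.08 g.
At 85.77% yield, actual mass of CaCO3 = 366.08 × 0.8577 = 313.99 g.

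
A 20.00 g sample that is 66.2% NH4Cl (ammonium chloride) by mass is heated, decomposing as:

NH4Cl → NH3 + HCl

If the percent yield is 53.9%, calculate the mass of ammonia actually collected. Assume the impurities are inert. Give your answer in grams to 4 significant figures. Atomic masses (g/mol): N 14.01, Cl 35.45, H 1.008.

Pure NH4Cl available = 20.00 g × 0.662 = 13.240 g.
M(NH4Cl) = 14.01 + 4(1.008) + 35.45 = 53.492 g/mol.
M(NH3) = 14.01 + 3(1.008) = 17.034 g/mol.
n(NH4Cl) = 13.240 g / 53.492 g/mol = 0.24751 mol.
From the equation the NH4Cl:NH3 mole ratio is 1:1, so n(NH3) = 0.24751 × 1/1 = 0.24751 mol.
Mass of NH3 = 0.24751 mol × 17.034 g/mol = 4.2161 g.
Actual mass collected = 4.2161 g × 0.539 = 2.2725 g.

2.273 g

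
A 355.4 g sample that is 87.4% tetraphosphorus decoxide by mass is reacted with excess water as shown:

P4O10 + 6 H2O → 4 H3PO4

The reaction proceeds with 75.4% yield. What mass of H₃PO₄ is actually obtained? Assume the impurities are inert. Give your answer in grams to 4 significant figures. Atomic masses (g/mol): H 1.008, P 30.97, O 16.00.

323.4 g

Pure P4O10 available = 355.4 g × 0.874 = 310.62 g.
M(P4O10) = 4(30.97) + 10(16.00) = 283.88 g/mol.
M(H3PO4) = 3(1.008) + 30.97 + 4(16.00) = 97.994 g/mol.
n(P4O10) = 310.62 g / 283.88 g/mol = 1.0942 mol.
From the equation the P4O10:H3PO4 mole ratio is 1:4, so n(H3PO4) = 1.0942 × 4/1 = 4.3768 mol.
Mass of H3PO4 = 4.3768 mol × 97.994 g/mol = 428.90 g.
Actual mass collected = 428.90 g × 0.754 = 323.39 g.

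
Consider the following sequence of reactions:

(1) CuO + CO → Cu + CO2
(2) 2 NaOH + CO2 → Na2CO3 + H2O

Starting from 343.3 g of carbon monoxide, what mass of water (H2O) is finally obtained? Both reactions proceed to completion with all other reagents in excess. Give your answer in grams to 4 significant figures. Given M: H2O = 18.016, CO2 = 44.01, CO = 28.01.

n(CO) = 343.30 / 28.01 = 12.256 mol.
Step 1 gives a 1:1 ratio of CO to CO2, so n(CO2) = 12.256 mol.
In step 2 the CO2:H2O ratio is 1:1, so n(H2O) = 12.256 mol.
Mass of H2O = 12.256 × 18.016 = 220.81 g.

220.8 g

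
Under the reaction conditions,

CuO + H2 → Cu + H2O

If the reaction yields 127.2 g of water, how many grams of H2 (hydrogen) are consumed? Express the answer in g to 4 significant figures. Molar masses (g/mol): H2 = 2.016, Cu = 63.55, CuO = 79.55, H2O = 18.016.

14.23 g

n(H2O) = 127.20 g / 18.016 g/mol = 7.0604 mol.
From the equation the H2O:H2 mole ratio is 1:1, so n(H2) = 7.0604 × 1/1 = 7.0604 mol.
Mass of H2 = 7.0604 mol × 2.016 g/mol = 14.234 g.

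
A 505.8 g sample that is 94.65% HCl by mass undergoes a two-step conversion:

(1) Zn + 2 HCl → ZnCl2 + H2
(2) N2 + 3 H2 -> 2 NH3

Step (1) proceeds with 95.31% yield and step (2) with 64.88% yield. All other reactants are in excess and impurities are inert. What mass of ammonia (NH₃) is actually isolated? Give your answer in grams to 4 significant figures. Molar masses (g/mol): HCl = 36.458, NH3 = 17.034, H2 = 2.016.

Pure HCl = 505.8 × 0.9465 = 478.74 g.
n(HCl) = 478.74 / 36.458 = 13.131 mol.
Step 1 (HCl:H2 = 2:1): theoretical n(H2) = 6.5656 mol; at 95.31% yield, n(H2) = 6.2577 mol.
Step 2 (H2:NH3 = 3:2): theoretical n(NH3) = 4.1718 mol, so theoretical mass = 4.1718 × 17.034 = 71.062 g.
At 64.88% yield, actual mass of NH3 = 71.062 × 0.6488 = 46.105 g.

46.11 g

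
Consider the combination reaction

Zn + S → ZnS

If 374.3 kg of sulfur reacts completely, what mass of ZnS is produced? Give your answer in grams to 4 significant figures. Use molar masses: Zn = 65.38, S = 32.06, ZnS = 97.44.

1138000 g

Convert: 374.3 kg = 374300 g.
n(S) = 374300 g / 32.06 g/mol = 11675 mol.
From the equation the S:ZnS mole ratio is 1:1, so n(ZnS) = 11675 × 1/1 = 11675 mol.
Mass of ZnS = 11675 mol × 97.44 g/mol = 1.1376 × 10^6 g.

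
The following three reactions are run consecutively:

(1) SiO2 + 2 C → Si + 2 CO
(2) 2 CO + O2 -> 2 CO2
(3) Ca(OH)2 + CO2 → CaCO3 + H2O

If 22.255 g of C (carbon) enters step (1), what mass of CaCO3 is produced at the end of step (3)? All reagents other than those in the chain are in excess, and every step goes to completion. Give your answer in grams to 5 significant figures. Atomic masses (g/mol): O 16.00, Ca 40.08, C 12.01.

M(C) = 12.01 g/mol.
M(CaCO3) = 40.08 + 12.01 + 3(16.00) = 100.09 g/mol.
n(C) = 22.255 / 12.01 = 1.85304 mol.
Reaction (1): C→CO ratio 2:2 ⇒ n(CO) = 1.85304 mol.
Reaction (2): CO→CO2 ratio 2:2 ⇒ n(CO2) = 1.85304 mol.
Reaction (3): CO2→CaCO3 ratio 1:1 ⇒ n(CaCO3) = 1.85304 mol.
Mass of CaCO3 = 1.85304 × 100.09 = 185.471 g.

185.47 g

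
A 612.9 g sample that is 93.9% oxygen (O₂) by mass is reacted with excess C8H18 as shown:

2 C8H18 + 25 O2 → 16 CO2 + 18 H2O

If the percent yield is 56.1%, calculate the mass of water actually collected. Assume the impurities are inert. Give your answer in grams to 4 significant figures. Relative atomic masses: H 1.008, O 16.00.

130.9 g

Pure O2 available = 612.9 g × 0.939 = 575.51 g.
M(O2) = 2(16.00) = 32.00 g/mol.
M(H2O) = 2(1.008) + 16.00 = 18.016 g/mol.
n(O2) = 575.51 g / 32.00 g/mol = 17.985 mol.
From the equation the O2:H2O mole ratio is 25:18, so n(H2O) = 17.985 × 18/25 = 12.949 mol.
Mass of H2O = 12.949 mol × 18.016 g/mol = 233.29 g.
Actual mass collected = 233.29 g × 0.561 = 130.88 g.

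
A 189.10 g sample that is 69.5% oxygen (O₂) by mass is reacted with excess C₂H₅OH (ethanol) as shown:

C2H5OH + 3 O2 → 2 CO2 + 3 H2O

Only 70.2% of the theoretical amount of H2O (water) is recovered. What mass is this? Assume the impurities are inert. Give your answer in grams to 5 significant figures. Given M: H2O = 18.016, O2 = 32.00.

Pure O2 available = 189.10 g × 0.695 = 131.424 g.
n(O2) = 131.424 g / 32.00 g/mol = 4.10702 mol.
From the equation the O2:H2O mole ratio is 3:3, so n(H2O) = 4.10702 × 3/3 = 4.10702 mol.
Mass of H2O = 4.10702 mol × 18.016 g/mol = 73.9920 g.
Actual mass collected = 73.9920 g × 0.702 = 51.9424 g.

51.942 g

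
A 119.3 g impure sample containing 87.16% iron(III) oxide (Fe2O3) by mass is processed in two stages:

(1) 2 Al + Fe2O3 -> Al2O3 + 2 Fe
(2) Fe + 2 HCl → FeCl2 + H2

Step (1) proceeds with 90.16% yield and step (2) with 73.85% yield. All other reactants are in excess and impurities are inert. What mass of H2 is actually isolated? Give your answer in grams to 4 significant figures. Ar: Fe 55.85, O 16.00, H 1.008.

Pure Fe2O3 = 119.3 × 0.8716 = 103.98 g.
M(Fe2O3) = 2(55.85) + 3(16.00) = 159.70 g/mol.
M(H2) = 2(1.008) = 2.016 g/mol.
n(Fe2O3) = 103.98 / 159.70 = 0.65111 mol.
Step 1 (Fe2O3:Fe = 1:2): theoretical n(Fe) = 1.3022 mol; at 90.16% yield, n(Fe) = 1.1741 mol.
Step 2 (Fe:H2 = 1:1): theoretical n(H2) = 1.1741 mol, so theoretical mass = 1.1741 × 2.016 = 2.3669 g.
At 73.85% yield, actual mass of H2 = 2.3669 × 0.7385 = 1.7480 g.

1.748 g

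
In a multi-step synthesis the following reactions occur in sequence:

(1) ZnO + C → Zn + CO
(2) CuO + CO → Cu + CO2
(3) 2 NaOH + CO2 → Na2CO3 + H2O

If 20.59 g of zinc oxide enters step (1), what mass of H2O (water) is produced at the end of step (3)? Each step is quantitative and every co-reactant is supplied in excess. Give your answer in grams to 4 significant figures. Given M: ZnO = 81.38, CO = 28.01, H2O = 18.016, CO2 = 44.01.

4.558 g

n(ZnO) = 20.59 / 81.38 = 0.25301 mol.
Reaction (1): ZnO→CO ratio 1:1 ⇒ n(CO) = 0.25301 mol.
Reaction (2): CO→CO2 ratio 1:1 ⇒ n(CO2) = 0.25301 mol.
Reaction (3): CO2→H2O ratio 1:1 ⇒ n(H2O) = 0.25301 mol.
Mass of H2O = 0.25301 × 18.016 = 4.5582 g.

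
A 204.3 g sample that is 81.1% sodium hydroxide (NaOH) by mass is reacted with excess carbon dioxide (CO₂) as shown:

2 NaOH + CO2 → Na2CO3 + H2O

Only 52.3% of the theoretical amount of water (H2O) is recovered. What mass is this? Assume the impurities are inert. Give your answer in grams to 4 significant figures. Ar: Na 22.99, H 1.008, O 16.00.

Pure NaOH available = 204.3 g × 0.811 = 165.69 g.
M(NaOH) = 22.99 + 16.00 + 1.008 = 39.998 g/mol.
M(H2O) = 2(1.008) + 16.00 = 18.016 g/mol.
n(NaOH) = 165.69 g / 39.998 g/mol = 4.1424 mol.
From the equation the NaOH:H2O mole ratio is 2:1, so n(H2O) = 4.1424 × 1/2 = 2.0712 mol.
Mass of H2O = 2.0712 mol × 18.016 g/mol = 37.315 g.
Actual mass collected = 37.315 g × 0.523 = 19.516 g.

19.52 g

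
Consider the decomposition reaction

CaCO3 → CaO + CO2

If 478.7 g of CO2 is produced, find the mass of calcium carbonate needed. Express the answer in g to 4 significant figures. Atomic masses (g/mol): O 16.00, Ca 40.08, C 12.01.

M(CO2) = 12.01 + 2(16.00) = 44.01 g/mol.
M(CaCO3) = 40.08 + 12.01 + 3(16.00) = 100.09 g/mol.
n(CO2) = 478.70 g / 44.01 g/mol = 10.877 mol.
From the equation the CO2:CaCO3 mole ratio is 1:1, so n(CaCO3) = 10.877 × 1/1 = 10.877 mol.
Mass of CaCO3 = 10.877 mol × 100.09 g/mol = 1088.7 g.

1089 g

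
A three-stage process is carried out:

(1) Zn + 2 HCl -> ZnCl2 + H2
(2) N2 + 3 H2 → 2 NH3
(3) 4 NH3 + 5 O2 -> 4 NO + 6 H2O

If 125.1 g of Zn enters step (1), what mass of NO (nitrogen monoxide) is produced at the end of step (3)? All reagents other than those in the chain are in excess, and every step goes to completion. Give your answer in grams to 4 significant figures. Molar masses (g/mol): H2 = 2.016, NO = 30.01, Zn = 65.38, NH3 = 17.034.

n(Zn) = 125.1 / 65.38 = 1.9134 mol.
Reaction (1): Zn→H2 ratio 1:1 ⇒ n(H2) = 1.9134 mol.
Reaction (2): H2→NH3 ratio 3:2 ⇒ n(NH3) = 1.2756 mol.
Reaction (3): NH3→NO ratio 4:4 ⇒ n(NO) = 1.2756 mol.
Mass of NO = 1.2756 × 30.01 = 38.281 g.

38.28 g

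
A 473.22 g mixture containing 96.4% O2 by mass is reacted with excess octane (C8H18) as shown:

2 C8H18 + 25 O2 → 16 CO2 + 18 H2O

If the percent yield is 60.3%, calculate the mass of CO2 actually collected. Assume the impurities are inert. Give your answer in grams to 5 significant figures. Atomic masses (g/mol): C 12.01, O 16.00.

Pure O2 available = 473.22 g × 0.964 = 456.184 g.
M(O2) = 2(16.00) = 32.00 g/mol.
M(CO2) = 12.01 + 2(16.00) = 44.01 g/mol.
n(O2) = 456.184 g / 32.00 g/mol = 14.2558 mol.
From the equation the O2:CO2 mole ratio is 25:16, so n(CO2) = 14.2558 × 16/25 = 9.12368 mol.
Mass of CO2 = 9.12368 mol × 44.01 g/mol = 401.533 g.
Actual mass collected = 401.533 g × 0.603 = 242.125 g.

242.12 g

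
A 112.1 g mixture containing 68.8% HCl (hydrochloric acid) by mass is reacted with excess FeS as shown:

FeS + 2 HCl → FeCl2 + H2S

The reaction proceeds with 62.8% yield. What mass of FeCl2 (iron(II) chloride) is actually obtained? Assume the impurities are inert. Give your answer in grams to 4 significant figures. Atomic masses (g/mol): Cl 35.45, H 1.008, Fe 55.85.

84.19 g

Pure HCl available = 112.1 g × 0.688 = 77.125 g.
M(HCl) = 1.008 + 35.45 = 36.458 g/mol.
M(FeCl2) = 55.85 + 2(35.45) = 126.75 g/mol.
n(HCl) = 77.125 g / 36.458 g/mol = 2.1154 mol.
From the equation the HCl:FeCl2 mole ratio is 2:1, so n(FeCl2) = 2.1154 × 1/2 = 1.0577 mol.
Mass of FeCl2 = 1.0577 mol × 126.75 g/mol = 134.07 g.
Actual mass collected = 134.07 g × 0.628 = 84.194 g.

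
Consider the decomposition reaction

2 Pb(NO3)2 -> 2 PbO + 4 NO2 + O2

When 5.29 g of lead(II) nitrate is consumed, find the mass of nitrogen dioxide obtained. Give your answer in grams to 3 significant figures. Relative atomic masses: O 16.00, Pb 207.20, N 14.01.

1.47 g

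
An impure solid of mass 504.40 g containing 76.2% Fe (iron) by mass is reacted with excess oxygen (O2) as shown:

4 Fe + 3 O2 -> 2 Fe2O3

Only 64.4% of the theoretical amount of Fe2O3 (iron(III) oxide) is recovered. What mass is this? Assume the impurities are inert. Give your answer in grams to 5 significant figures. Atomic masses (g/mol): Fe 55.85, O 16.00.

Pure Fe available = 504.40 g × 0.762 = 384.353 g.
M(Fe) = 55.85 g/mol.
M(Fe2O3) = 2(55.85) + 3(16.00) = 159.70 g/mol.
n(Fe) = 384.353 g / 55.85 g/mol = 6.88188 mol.
From the equation the Fe:Fe2O3 mole ratio is 4:2, so n(Fe2O3) = 6.88188 × 2/4 = 3.44094 mol.
Mass of Fe2O3 = 3.44094 mol × 159.70 g/mol = 549.518 g.
Actual mass collected = 549.518 g × 0.644 = 353.889 g.

353.89 g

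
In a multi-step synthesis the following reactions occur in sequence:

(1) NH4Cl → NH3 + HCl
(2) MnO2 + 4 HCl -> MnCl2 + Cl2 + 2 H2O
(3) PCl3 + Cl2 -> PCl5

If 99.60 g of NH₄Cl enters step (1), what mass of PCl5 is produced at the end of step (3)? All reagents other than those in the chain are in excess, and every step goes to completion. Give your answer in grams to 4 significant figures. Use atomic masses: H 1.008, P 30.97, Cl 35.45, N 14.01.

M(NH4Cl) = 14.01 + 4(1.008) + 35.45 = 53.492 g/mol.
M(PCl5) = 30.97 + 5(35.45) = 208.22 g/mol.
n(NH4Cl) = 99.60 / 53.492 = 1.8620 mol.
Reaction (1): NH4Cl→HCl ratio 1:1 ⇒ n(HCl) = 1.8620 mol.
Reaction (2): HCl→Cl2 ratio 4:1 ⇒ n(Cl2) = 0.46549 mol.
Reaction (3): Cl2→PCl5 ratio 1:1 ⇒ n(PCl5) = 0.46549 mol.
Mass of PCl5 = 0.46549 × 208.22 = 96.924 g.

96.92 g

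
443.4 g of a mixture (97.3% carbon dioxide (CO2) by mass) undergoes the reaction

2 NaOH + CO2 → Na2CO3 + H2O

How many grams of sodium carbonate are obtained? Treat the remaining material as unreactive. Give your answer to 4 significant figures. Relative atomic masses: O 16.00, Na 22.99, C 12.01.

Mass of pure CO2 = 443.4 g × 0.973 = 431.43 g.
M(CO2) = 12.01 + 2(16.00) = 44.01 g/mol.
M(Na2CO3) = 2(22.99) + 12.01 + 3(16.00) = 105.99 g/mol.
n(CO2) = 431.43 g / 44.01 g/mol = 9.8030 mol.
From the equation the CO2:Na2CO3 mole ratio is 1:1, so n(Na2CO3) = 9.8030 × 1/1 = 9.8030 mol.
Mass of Na2CO3 = 9.8030 mol × 105.99 g/mol = 1039.0 g.

1039 g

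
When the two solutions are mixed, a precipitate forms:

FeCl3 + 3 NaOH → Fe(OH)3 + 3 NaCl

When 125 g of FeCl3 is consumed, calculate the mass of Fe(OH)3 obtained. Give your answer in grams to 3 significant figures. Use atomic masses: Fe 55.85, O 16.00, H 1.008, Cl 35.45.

82.4 g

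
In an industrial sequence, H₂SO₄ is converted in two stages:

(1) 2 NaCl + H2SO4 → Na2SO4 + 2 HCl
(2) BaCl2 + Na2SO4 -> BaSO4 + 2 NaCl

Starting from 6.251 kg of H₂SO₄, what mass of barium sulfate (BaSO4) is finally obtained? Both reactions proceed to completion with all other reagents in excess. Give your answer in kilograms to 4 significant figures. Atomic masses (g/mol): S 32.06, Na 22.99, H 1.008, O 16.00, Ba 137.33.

14.88 kg

M(H2SO4) = 2(1.008) + 32.06 + 4(16.00) = 98.076 g/mol.
M(BaSO4) = 137.33 + 32.06 + 4(16.00) = 233.39 g/mol.
6.251 kg = 6251.0 g.
n(H2SO4) = 6251.0 / 98.076 = 63.736 mol.
Step 1 gives a 1:1 ratio of H2SO4 to Na2SO4, so n(Na2SO4) = 63.736 mol.
In step 2 the Na2SO4:BaSO4 ratio is 1:1, so n(BaSO4) = 63.736 mol.
Mass of BaSO4 = 63.736 × 233.39 = 14875 g = 14.88 kg.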